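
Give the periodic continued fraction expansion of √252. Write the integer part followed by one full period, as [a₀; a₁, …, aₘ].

[15; 1, 6, 1, 30]

a₀ = ⌊√252⌋ = 15.
With m₀=0, d₀=1 and mₖ₊₁ = dₖaₖ − mₖ, dₖ₊₁ = (n − mₖ₊₁²)/dₖ, aₖ₊₁ = ⌊(a₀+mₖ₊₁)/dₖ₊₁⌋:
  k=1: m=15, d=27, a=1
  k=2: m=12, d=4, a=6
  k=3: m=12, d=27, a=1
  k=4: m=15, d=1, a=30
d=1 and a=2a₀=30 at k=4, so the next step gives (m, d) = (15, 27) again — its k=1 value — and the period has length 4.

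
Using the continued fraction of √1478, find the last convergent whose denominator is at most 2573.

53246/1385

√1478 = [38; 2, 4, 38, 4, 2, 76, …] (period length 6).
Convergents:
  p_0/q_0 = 38/1
  p_1/q_1 = 77/2
  p_2/q_2 = 346/9
  p_3/q_3 = 13225/344
  p_4/q_4 = 53246/1385
  p_5/q_5 = 119717/3114
q_4 = 1385 ≤ 2573 < 3114 = q_5, so the answer is 53246/1385.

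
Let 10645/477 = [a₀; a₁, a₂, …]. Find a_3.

10645 = 22·477 + 151   →  a_0 = 22
477 = 3·151 + 24   →  a_1 = 3
151 = 6·24 + 7   →  a_2 = 6
24 = 3·7 + 3   →  a_3 = 3

3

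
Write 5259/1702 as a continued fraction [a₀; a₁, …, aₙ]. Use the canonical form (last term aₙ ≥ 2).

5259 = 3·1702 + 153
1702 = 11·153 + 19
153 = 8·19 + 1
19 = 19·1 + 0  (stop)
So 5259/1702 = [3; 11, 8, 19].

[3; 11, 8, 19]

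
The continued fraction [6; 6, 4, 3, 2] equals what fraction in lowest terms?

1152/187

Using pₖ = aₖpₖ₋₁ + pₖ₋₂ and qₖ = aₖqₖ₋₁ + qₖ₋₂:
  k=0: a=6, p=6, q=1
  k=1: a=6, p=37, q=6
  k=2: a=4, p=154, q=25
  k=3: a=3, p=499, q=81
  k=4: a=2, p=1152, q=187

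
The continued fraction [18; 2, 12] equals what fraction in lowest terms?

462/25

Fold from the inside: start with 12/1.
  2 + 1/12 = 25/12
  18 + 12/25 = 462/25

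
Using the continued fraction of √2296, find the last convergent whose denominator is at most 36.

575/12

√2296 = [47; 1, 10, 1, 94, …] (period length 4).
Convergents:
  p_0/q_0 = 47/1
  p_1/q_1 = 48/1
  p_2/q_2 = 527/11
  p_3/q_3 = 575/12
  p_4/q_4 = 54577/1139
q_3 = 12 ≤ 36 < 1139 = q_4, so the answer is 575/12.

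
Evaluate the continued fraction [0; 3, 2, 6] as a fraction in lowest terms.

13/45

Using pₖ = aₖpₖ₋₁ + pₖ₋₂ and qₖ = aₖqₖ₋₁ + qₖ₋₂:
  k=0: a=0, p=0, q=1
  k=1: a=3, p=1, q=3
  k=2: a=2, p=2, q=7
  k=3: a=6, p=13, q=45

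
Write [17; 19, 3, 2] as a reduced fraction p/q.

2302/135

Fold from the inside: start with 2/1.
  3 + 1/2 = 7/2
  19 + 2/7 = 135/7
  17 + 7/135 = 2302/135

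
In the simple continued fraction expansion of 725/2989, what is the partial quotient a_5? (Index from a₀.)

725 = 0·2989 + 725   →  a_0 = 0
2989 = 4·725 + 89   →  a_1 = 4
725 = 8·89 + 13   →  a_2 = 8
89 = 6·13 + 11   →  a_3 = 6
13 = 1·11 + 2   →  a_4 = 1
11 = 5·2 + 1   →  a_5 = 5

5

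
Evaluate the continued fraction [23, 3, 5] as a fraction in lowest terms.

Using pₖ = aₖpₖ₋₁ + pₖ₋₂ and qₖ = aₖqₖ₋₁ + qₖ₋₂:
  k=0: a=23, p=23, q=1
  k=1: a=3, p=70, q=3
  k=2: a=5, p=373, q=16

373/16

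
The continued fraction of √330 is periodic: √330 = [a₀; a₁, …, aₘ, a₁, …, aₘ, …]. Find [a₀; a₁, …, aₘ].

a₀ = ⌊√330⌋ = 18.
With m₀=0, d₀=1 and mₖ₊₁ = dₖaₖ − mₖ, dₖ₊₁ = (n − mₖ₊₁²)/dₖ, aₖ₊₁ = ⌊(a₀+mₖ₊₁)/dₖ₊₁⌋:
  k=1: m=18, d=6, a=6
  k=2: m=18, d=1, a=36
d=1 and a=2a₀=36 at k=2, so the next step gives (m, d) = (18, 6) again — its k=1 value — and the period has length 2.

[18; 6, 36]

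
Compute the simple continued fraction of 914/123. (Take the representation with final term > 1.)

914 = 7*123 + 53
123 = 2*53 + 17
53 = 3*17 + 2
17 = 8*2 + 1
2 = 2*1 + 0  (stop)
So 914/123 = [7; 2, 3, 8, 2].

[7; 2, 3, 8, 2]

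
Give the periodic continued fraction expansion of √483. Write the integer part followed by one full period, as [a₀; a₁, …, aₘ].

a₀ = ⌊√483⌋ = 21.
With m₀=0, d₀=1 and mₖ₊₁ = dₖaₖ − mₖ, dₖ₊₁ = (n − mₖ₊₁²)/dₖ, aₖ₊₁ = ⌊(a₀+mₖ₊₁)/dₖ₊₁⌋:
  k=1: m=21, d=42, a=1
  k=2: m=21, d=1, a=42
d=1 and a=2a₀=42 at k=2, so the next step gives (m, d) = (21, 42) again — its k=1 value — and the period has length 2.

[21; 1, 42]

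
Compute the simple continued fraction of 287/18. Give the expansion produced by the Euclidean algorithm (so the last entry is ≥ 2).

287 = 15×18 + 17
18 = 1×17 + 1
17 = 17×1 + 0  (stop)
So 287/18 = [15; 1, 17].

[15; 1, 17]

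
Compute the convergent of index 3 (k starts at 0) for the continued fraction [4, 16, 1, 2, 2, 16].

Using pₖ = aₖpₖ₋₁ + pₖ₋₂, qₖ = aₖqₖ₋₁ + qₖ₋₂ (with p₋₁=1, p₋₂=0, q₋₁=0, q₋₂=1):
  k=0: a=4, p=4, q=1
  k=1: a=16, p=65, q=16
  k=2: a=1, p=69, q=17
  k=3: a=2, p=203, q=50

203/50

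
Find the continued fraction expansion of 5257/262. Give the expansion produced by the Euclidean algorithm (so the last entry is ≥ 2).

5257 = 20*262 + 17
262 = 15*17 + 7
17 = 2*7 + 3
7 = 2*3 + 1
3 = 3*1 + 0  (stop)
So 5257/262 = [20; 15, 2, 2, 3].

[20; 15, 2, 2, 3]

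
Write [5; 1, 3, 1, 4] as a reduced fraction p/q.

Using pₖ = aₖpₖ₋₁ + pₖ₋₂ and qₖ = aₖqₖ₋₁ + qₖ₋₂:
  k=0: a=5, p=5, q=1
  k=1: a=1, p=6, q=1
  k=2: a=3, p=23, q=4
  k=3: a=1, p=29, q=5
  k=4: a=4, p=139, q=24

139/24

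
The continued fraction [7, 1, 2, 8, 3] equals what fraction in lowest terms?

Using pₖ = aₖpₖ₋₁ + pₖ₋₂ and qₖ = aₖqₖ₋₁ + qₖ₋₂:
  k=0: a=7, p=7, q=1
  k=1: a=1, p=8, q=1
  k=2: a=2, p=23, q=3
  k=3: a=8, p=192, q=25
  k=4: a=3, p=599, q=78

599/78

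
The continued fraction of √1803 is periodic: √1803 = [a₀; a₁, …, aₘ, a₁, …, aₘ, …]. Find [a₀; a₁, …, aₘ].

a₀ = ⌊√1803⌋ = 42.
With m₀=0, d₀=1 and mₖ₊₁ = dₖaₖ − mₖ, dₖ₊₁ = (n − mₖ₊₁²)/dₖ, aₖ₊₁ = ⌊(a₀+mₖ₊₁)/dₖ₊₁⌋:
  k=1: m=42, d=39, a=2
  k=2: m=36, d=13, a=6
  k=3: m=42, d=3, a=28
  k=4: m=42, d=13, a=6
  k=5: m=36, d=39, a=2
  k=6: m=42, d=1, a=84
d=1 and a=2a₀=84 at k=6, so the next step gives (m, d) = (42, 39) again — its k=1 value — and the period has length 6.

[42; 2, 6, 28, 6, 2, 84]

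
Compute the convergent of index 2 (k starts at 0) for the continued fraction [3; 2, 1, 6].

10/3

Using pₖ = aₖpₖ₋₁ + pₖ₋₂, qₖ = aₖqₖ₋₁ + qₖ₋₂ (with p₋₁=1, p₋₂=0, q₋₁=0, q₋₂=1):
  k=0: a=3, p=3, q=1
  k=1: a=2, p=7, q=2
  k=2: a=1, p=10, q=3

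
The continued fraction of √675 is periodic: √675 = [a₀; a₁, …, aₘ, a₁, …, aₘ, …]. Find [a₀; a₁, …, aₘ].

[25; 1, 50]

a₀ = ⌊√675⌋ = 25.
With m₀=0, d₀=1 and mₖ₊₁ = dₖaₖ − mₖ, dₖ₊₁ = (n − mₖ₊₁²)/dₖ, aₖ₊₁ = ⌊(a₀+mₖ₊₁)/dₖ₊₁⌋:
  k=1: m=25, d=50, a=1
  k=2: m=25, d=1, a=50
d=1 and a=2a₀=50 at k=2, so the next step gives (m, d) = (25, 50) again — its k=1 value — and the period has length 2.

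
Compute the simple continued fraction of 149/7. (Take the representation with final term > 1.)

[21; 3, 2]

149 = 21*7 + 2
7 = 3*2 + 1
2 = 2*1 + 0  (stop)
So 149/7 = [21; 3, 2].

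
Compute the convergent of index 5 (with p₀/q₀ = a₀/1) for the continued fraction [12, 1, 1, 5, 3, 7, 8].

3211/256

Using pₖ = aₖpₖ₋₁ + pₖ₋₂, qₖ = aₖqₖ₋₁ + qₖ₋₂ (with p₋₁=1, p₋₂=0, q₋₁=0, q₋₂=1):
  k=0: a=12, p=12, q=1
  k=1: a=1, p=13, q=1
  k=2: a=1, p=25, q=2
  k=3: a=5, p=138, q=11
  k=4: a=3, p=439, q=35
  k=5: a=7, p=3211, q=256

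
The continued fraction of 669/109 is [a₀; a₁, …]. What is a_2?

3

669 = 6·109 + 15   →  a_0 = 6
109 = 7·15 + 4   →  a_1 = 7
15 = 3·4 + 3   →  a_2 = 3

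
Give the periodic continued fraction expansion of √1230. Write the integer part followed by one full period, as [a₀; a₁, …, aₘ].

[35; 14, 70]

a₀ = ⌊√1230⌋ = 35.
With m₀=0, d₀=1 and mₖ₊₁ = dₖaₖ − mₖ, dₖ₊₁ = (n − mₖ₊₁²)/dₖ, aₖ₊₁ = ⌊(a₀+mₖ₊₁)/dₖ₊₁⌋:
  k=1: m=35, d=5, a=14
  k=2: m=35, d=1, a=70
d=1 and a=2a₀=70 at k=2, so the next step gives (m, d) = (35, 5) again — its k=1 value — and the period has length 2.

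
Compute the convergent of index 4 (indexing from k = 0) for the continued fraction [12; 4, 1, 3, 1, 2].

Using pₖ = aₖpₖ₋₁ + pₖ₋₂, qₖ = aₖqₖ₋₁ + qₖ₋₂ (with p₋₁=1, p₋₂=0, q₋₁=0, q₋₂=1):
  k=0: a=12, p=12, q=1
  k=1: a=4, p=49, q=4
  k=2: a=1, p=61, q=5
  k=3: a=3, p=232, q=19
  k=4: a=1, p=293, q=24

293/24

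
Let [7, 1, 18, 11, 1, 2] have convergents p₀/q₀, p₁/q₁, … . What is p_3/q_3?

Using pₖ = aₖpₖ₋₁ + pₖ₋₂, qₖ = aₖqₖ₋₁ + qₖ₋₂ (with p₋₁=1, p₋₂=0, q₋₁=0, q₋₂=1):
  k=0: a=7, p=7, q=1
  k=1: a=1, p=8, q=1
  k=2: a=18, p=151, q=19
  k=3: a=11, p=1669, q=210

1669/210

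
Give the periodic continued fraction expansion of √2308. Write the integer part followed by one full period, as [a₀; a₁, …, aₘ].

[48; 24, 96]

a₀ = ⌊√2308⌋ = 48.
With m₀=0, d₀=1 and mₖ₊₁ = dₖaₖ − mₖ, dₖ₊₁ = (n − mₖ₊₁²)/dₖ, aₖ₊₁ = ⌊(a₀+mₖ₊₁)/dₖ₊₁⌋:
  k=1: m=48, d=4, a=24
  k=2: m=48, d=1, a=96
d=1 and a=2a₀=96 at k=2, so the next step gives (m, d) = (48, 4) again — its k=1 value — and the period has length 2.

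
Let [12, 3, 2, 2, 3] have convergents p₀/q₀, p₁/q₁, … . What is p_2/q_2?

Using pₖ = aₖpₖ₋₁ + pₖ₋₂, qₖ = aₖqₖ₋₁ + qₖ₋₂ (with p₋₁=1, p₋₂=0, q₋₁=0, q₋₂=1):
  k=0: a=12, p=12, q=1
  k=1: a=3, p=37, q=3
  k=2: a=2, p=86, q=7

86/7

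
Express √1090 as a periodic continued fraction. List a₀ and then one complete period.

a₀ = ⌊√1090⌋ = 33.
With m₀=0, d₀=1 and mₖ₊₁ = dₖaₖ − mₖ, dₖ₊₁ = (n − mₖ₊₁²)/dₖ, aₖ₊₁ = ⌊(a₀+mₖ₊₁)/dₖ₊₁⌋:
  k=1: m=33, d=1, a=66
d=1 and a=2a₀=66 at k=1, so the next step gives (m, d) = (33, 1) again — its k=1 value — and the period has length 1.

[33; 66]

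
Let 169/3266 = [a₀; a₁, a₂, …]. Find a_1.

19

169 = 0·3266 + 169   →  a_0 = 0
3266 = 19·169 + 55   →  a_1 = 19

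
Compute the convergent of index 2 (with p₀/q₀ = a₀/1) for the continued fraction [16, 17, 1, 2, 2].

289/18

Using pₖ = aₖpₖ₋₁ + pₖ₋₂, qₖ = aₖqₖ₋₁ + qₖ₋₂ (with p₋₁=1, p₋₂=0, q₋₁=0, q₋₂=1):
  k=0: a=16, p=16, q=1
  k=1: a=17, p=273, q=17
  k=2: a=1, p=289, q=18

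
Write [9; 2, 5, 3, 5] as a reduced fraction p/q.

1759/186

Fold from the inside: start with 5/1.
  3 + 1/5 = 16/5
  5 + 5/16 = 85/16
  2 + 16/85 = 186/85
  9 + 85/186 = 1759/186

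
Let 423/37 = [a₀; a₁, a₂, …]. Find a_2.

423 = 11·37 + 16   →  a_0 = 11
37 = 2·16 + 5   →  a_1 = 2
16 = 3·5 + 1   →  a_2 = 3

3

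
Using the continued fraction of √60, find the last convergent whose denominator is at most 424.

√60 = [7; 1, 2, 1, 14, …] (period length 4).
Convergents:
  p_0/q_0 = 7/1
  p_1/q_1 = 8/1
  p_2/q_2 = 23/3
  p_3/q_3 = 31/4
  p_4/q_4 = 457/59
  p_5/q_5 = 488/63
  p_6/q_6 = 1433/185
  p_7/q_7 = 1921/248
  p_8/q_8 = 28327/3657
q_7 = 248 ≤ 424 < 3657 = q_8, so the answer is 1921/248.

1921/248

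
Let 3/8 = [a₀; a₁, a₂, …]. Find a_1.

2

3 = 0·8 + 3   →  a_0 = 0
8 = 2·3 + 2   →  a_1 = 2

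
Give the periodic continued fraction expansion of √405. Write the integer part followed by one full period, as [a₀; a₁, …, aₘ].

[20; 8, 40]

a₀ = ⌊√405⌋ = 20.
With m₀=0, d₀=1 and mₖ₊₁ = dₖaₖ − mₖ, dₖ₊₁ = (n − mₖ₊₁²)/dₖ, aₖ₊₁ = ⌊(a₀+mₖ₊₁)/dₖ₊₁⌋:
  k=1: m=20, d=5, a=8
  k=2: m=20, d=1, a=40
d=1 and a=2a₀=40 at k=2, so the next step gives (m, d) = (20, 5) again — its k=1 value — and the period has length 2.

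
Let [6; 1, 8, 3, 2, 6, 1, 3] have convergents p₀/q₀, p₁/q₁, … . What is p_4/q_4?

448/65

Using pₖ = aₖpₖ₋₁ + pₖ₋₂, qₖ = aₖqₖ₋₁ + qₖ₋₂ (with p₋₁=1, p₋₂=0, q₋₁=0, q₋₂=1):
  k=0: a=6, p=6, q=1
  k=1: a=1, p=7, q=1
  k=2: a=8, p=62, q=9
  k=3: a=3, p=193, q=28
  k=4: a=2, p=448, q=65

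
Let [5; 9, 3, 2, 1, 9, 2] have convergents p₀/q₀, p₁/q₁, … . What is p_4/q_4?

Using pₖ = aₖpₖ₋₁ + pₖ₋₂, qₖ = aₖqₖ₋₁ + qₖ₋₂ (with p₋₁=1, p₋₂=0, q₋₁=0, q₋₂=1):
  k=0: a=5, p=5, q=1
  k=1: a=9, p=46, q=9
  k=2: a=3, p=143, q=28
  k=3: a=2, p=332, q=65
  k=4: a=1, p=475, q=93

475/93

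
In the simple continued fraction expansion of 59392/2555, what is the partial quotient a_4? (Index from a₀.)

59392 = 23·2555 + 627   →  a_0 = 23
2555 = 4·627 + 47   →  a_1 = 4
627 = 13·47 + 16   →  a_2 = 13
47 = 2·16 + 15   →  a_3 = 2
16 = 1·15 + 1   →  a_4 = 1

1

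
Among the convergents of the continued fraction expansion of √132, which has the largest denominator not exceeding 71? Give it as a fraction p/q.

517/45

√132 = [11; 2, 22, …] (period length 2).
Convergents:
  p_0/q_0 = 11/1
  p_1/q_1 = 23/2
  p_2/q_2 = 517/45
  p_3/q_3 = 1057/92
q_2 = 45 ≤ 71 < 92 = q_3, so the answer is 517/45.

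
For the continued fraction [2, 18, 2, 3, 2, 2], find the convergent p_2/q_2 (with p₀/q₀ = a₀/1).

Using pₖ = aₖpₖ₋₁ + pₖ₋₂, qₖ = aₖqₖ₋₁ + qₖ₋₂ (with p₋₁=1, p₋₂=0, q₋₁=0, q₋₂=1):
  k=0: a=2, p=2, q=1
  k=1: a=18, p=37, q=18
  k=2: a=2, p=76, q=37

76/37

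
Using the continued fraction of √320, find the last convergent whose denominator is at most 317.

√320 = [17; 1, 7, 1, 34, …] (period length 4).
Convergents:
  p_0/q_0 = 17/1
  p_1/q_1 = 18/1
  p_2/q_2 = 143/8
  p_3/q_3 = 161/9
  p_4/q_4 = 5617/314
  p_5/q_5 = 5778/323
q_4 = 314 ≤ 317 < 323 = q_5, so the answer is 5617/314.

5617/314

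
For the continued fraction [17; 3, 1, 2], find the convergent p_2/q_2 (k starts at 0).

Using pₖ = aₖpₖ₋₁ + pₖ₋₂, qₖ = aₖqₖ₋₁ + qₖ₋₂ (with p₋₁=1, p₋₂=0, q₋₁=0, q₋₂=1):
  k=0: a=17, p=17, q=1
  k=1: a=3, p=52, q=3
  k=2: a=1, p=69, q=4

69/4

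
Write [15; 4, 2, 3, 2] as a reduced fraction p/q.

Fold from the inside: start with 2/1.
  3 + 1/2 = 7/2
  2 + 2/7 = 16/7
  4 + 7/16 = 71/16
  15 + 16/71 = 1081/71

1081/71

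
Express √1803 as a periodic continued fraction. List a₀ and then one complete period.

[42; 2, 6, 28, 6, 2, 84]

a₀ = ⌊√1803⌋ = 42.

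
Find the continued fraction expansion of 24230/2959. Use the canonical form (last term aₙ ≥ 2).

24230 = 8×2959 + 558
2959 = 5×558 + 169
558 = 3×169 + 51
169 = 3×51 + 16
51 = 3×16 + 3
16 = 5×3 + 1
3 = 3×1 + 0  (stop)
So 24230/2959 = [8; 5, 3, 3, 3, 5, 3].

[8; 5, 3, 3, 3, 5, 3]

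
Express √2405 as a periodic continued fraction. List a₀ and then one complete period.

a₀ = ⌊√2405⌋ = 49.
With m₀=0, d₀=1 and mₖ₊₁ = dₖaₖ − mₖ, dₖ₊₁ = (n − mₖ₊₁²)/dₖ, aₖ₊₁ = ⌊(a₀+mₖ₊₁)/dₖ₊₁⌋:
  k=1: m=49, d=4, a=24
  k=2: m=47, d=49, a=1
  k=3: m=2, d=49, a=1
  k=4: m=47, d=4, a=24
  k=5: m=49, d=1, a=98
d=1 and a=2a₀=98 at k=5, so the next step gives (m, d) = (49, 4) again — its k=1 value — and the period has length 5.

[49; 24, 1, 1, 24, 98]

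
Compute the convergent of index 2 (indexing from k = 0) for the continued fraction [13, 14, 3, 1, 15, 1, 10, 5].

Using pₖ = aₖpₖ₋₁ + pₖ₋₂, qₖ = aₖqₖ₋₁ + qₖ₋₂ (with p₋₁=1, p₋₂=0, q₋₁=0, q₋₂=1):
  k=0: a=13, p=13, q=1
  k=1: a=14, p=183, q=14
  k=2: a=3, p=562, q=43

562/43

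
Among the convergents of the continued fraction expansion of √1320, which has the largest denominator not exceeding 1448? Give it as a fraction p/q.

23761/654

√1320 = [36; 3, 72, …] (period length 2).
Convergents:
  p_0/q_0 = 36/1
  p_1/q_1 = 109/3
  p_2/q_2 = 7884/217
  p_3/q_3 = 23761/654
  p_4/q_4 = 1718676/47305
q_3 = 654 ≤ 1448 < 47305 = q_4, so the answer is 23761/654.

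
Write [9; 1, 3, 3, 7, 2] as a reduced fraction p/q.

Fold from the inside: start with 2/1.
  7 + 1/2 = 15/2
  3 + 2/15 = 47/15
  3 + 15/47 = 156/47
  1 + 47/156 = 203/156
  9 + 156/203 = 1983/203

1983/203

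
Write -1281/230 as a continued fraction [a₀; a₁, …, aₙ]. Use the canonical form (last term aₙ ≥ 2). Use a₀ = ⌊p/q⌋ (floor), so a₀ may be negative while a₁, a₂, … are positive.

[-6; 2, 3, 10, 1, 2]

-1281 = -6*230 + 99
230 = 2*99 + 32
99 = 3*32 + 3
32 = 10*3 + 2
3 = 1*2 + 1
2 = 2*1 + 0  (stop)
So -1281/230 = [-6; 2, 3, 10, 1, 2].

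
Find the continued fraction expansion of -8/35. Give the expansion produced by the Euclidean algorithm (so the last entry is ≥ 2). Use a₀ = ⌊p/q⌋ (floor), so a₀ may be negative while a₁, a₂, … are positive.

-8 = -1*35 + 27
35 = 1*27 + 8
27 = 3*8 + 3
8 = 2*3 + 2
3 = 1*2 + 1
2 = 2*1 + 0  (stop)
So -8/35 = [-1; 1, 3, 2, 1, 2].

[-1; 1, 3, 2, 1, 2]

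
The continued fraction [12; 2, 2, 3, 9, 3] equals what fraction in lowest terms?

6094/491

Using pₖ = aₖpₖ₋₁ + pₖ₋₂ and qₖ = aₖqₖ₋₁ + qₖ₋₂:
  k=0: a=12, p=12, q=1
  k=1: a=2, p=25, q=2
  k=2: a=2, p=62, q=5
  k=3: a=3, p=211, q=17
  k=4: a=9, p=1961, q=158
  k=5: a=3, p=6094, q=491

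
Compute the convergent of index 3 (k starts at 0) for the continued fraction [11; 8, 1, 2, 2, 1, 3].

Using pₖ = aₖpₖ₋₁ + pₖ₋₂, qₖ = aₖqₖ₋₁ + qₖ₋₂ (with p₋₁=1, p₋₂=0, q₋₁=0, q₋₂=1):
  k=0: a=11, p=11, q=1
  k=1: a=8, p=89, q=8
  k=2: a=1, p=100, q=9
  k=3: a=2, p=289, q=26

289/26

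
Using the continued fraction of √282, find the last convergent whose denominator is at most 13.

√282 = [16; 1, 3, 1, 4, 1, 3, 1, 32, …] (period length 8).
Convergents:
  p_0/q_0 = 16/1
  p_1/q_1 = 17/1
  p_2/q_2 = 67/4
  p_3/q_3 = 84/5
  p_4/q_4 = 403/24
q_3 = 5 ≤ 13 < 24 = q_4, so the answer is 84/5.

84/5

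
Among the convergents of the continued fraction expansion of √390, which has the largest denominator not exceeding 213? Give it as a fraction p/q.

3140/159

√390 = [19; 1, 2, 1, 38, …] (period length 4).
Convergents:
  p_0/q_0 = 19/1
  p_1/q_1 = 20/1
  p_2/q_2 = 59/3
  p_3/q_3 = 79/4
  p_4/q_4 = 3061/155
  p_5/q_5 = 3140/159
  p_6/q_6 = 9341/473
q_5 = 159 ≤ 213 < 473 = q_6, so the answer is 3140/159.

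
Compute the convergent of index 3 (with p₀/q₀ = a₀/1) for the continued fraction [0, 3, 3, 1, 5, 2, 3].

Using pₖ = aₖpₖ₋₁ + pₖ₋₂, qₖ = aₖqₖ₋₁ + qₖ₋₂ (with p₋₁=1, p₋₂=0, q₋₁=0, q₋₂=1):
  k=0: a=0, p=0, q=1
  k=1: a=3, p=1, q=3
  k=2: a=3, p=3, q=10
  k=3: a=1, p=4, q=13

4/13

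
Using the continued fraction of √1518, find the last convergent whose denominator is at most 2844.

78975/2027

√1518 = [38; 1, 24, 1, 76, …] (period length 4).
Convergents:
  p_0/q_0 = 38/1
  p_1/q_1 = 39/1
  p_2/q_2 = 974/25
  p_3/q_3 = 1013/26
  p_4/q_4 = 77962/2001
  p_5/q_5 = 78975/2027
  p_6/q_6 = 1973362/50649
q_5 = 2027 ≤ 2844 < 50649 = q_6, so the answer is 78975/2027.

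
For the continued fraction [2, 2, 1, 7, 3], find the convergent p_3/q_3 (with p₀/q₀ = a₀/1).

54/23

Using pₖ = aₖpₖ₋₁ + pₖ₋₂, qₖ = aₖqₖ₋₁ + qₖ₋₂ (with p₋₁=1, p₋₂=0, q₋₁=0, q₋₂=1):
  k=0: a=2, p=2, q=1
  k=1: a=2, p=5, q=2
  k=2: a=1, p=7, q=3
  k=3: a=7, p=54, q=23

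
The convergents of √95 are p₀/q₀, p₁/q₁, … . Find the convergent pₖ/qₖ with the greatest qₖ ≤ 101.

√95 = [9; 1, 2, 1, 18, …] (period length 4).
Convergents:
  p_0/q_0 = 9/1
  p_1/q_1 = 10/1
  p_2/q_2 = 29/3
  p_3/q_3 = 39/4
  p_4/q_4 = 731/75
  p_5/q_5 = 770/79
  p_6/q_6 = 2271/233
q_5 = 79 ≤ 101 < 233 = q_6, so the answer is 770/79.

770/79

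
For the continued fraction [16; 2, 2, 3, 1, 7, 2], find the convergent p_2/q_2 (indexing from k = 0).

Using pₖ = aₖpₖ₋₁ + pₖ₋₂, qₖ = aₖqₖ₋₁ + qₖ₋₂ (with p₋₁=1, p₋₂=0, q₋₁=0, q₋₂=1):
  k=0: a=16, p=16, q=1
  k=1: a=2, p=33, q=2
  k=2: a=2, p=82, q=5

82/5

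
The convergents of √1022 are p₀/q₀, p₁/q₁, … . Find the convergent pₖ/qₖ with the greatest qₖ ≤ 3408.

65440/2047

√1022 = [31; 1, 30, 1, 62, …] (period length 4).
Convergents:
  p_0/q_0 = 31/1
  p_1/q_1 = 32/1
  p_2/q_2 = 991/31
  p_3/q_3 = 1023/32
  p_4/q_4 = 64417/2015
  p_5/q_5 = 65440/2047
  p_6/q_6 = 2027617/63425
q_5 = 2047 ≤ 3408 < 63425 = q_6, so the answer is 65440/2047.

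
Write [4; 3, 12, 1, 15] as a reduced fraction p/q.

Fold from the inside: start with 15/1.
  1 + 1/15 = 16/15
  12 + 15/16 = 207/16
  3 + 16/207 = 637/207
  4 + 207/637 = 2755/637

2755/637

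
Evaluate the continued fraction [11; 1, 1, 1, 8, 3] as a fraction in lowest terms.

944/81

Using pₖ = aₖpₖ₋₁ + pₖ₋₂ and qₖ = aₖqₖ₋₁ + qₖ₋₂:
  k=0: a=11, p=11, q=1
  k=1: a=1, p=12, q=1
  k=2: a=1, p=23, q=2
  k=3: a=1, p=35, q=3
  k=4: a=8, p=303, q=26
  k=5: a=3, p=944, q=81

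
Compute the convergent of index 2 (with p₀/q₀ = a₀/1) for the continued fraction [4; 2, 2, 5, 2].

Using pₖ = aₖpₖ₋₁ + pₖ₋₂, qₖ = aₖqₖ₋₁ + qₖ₋₂ (with p₋₁=1, p₋₂=0, q₋₁=0, q₋₂=1):
  k=0: a=4, p=4, q=1
  k=1: a=2, p=9, q=2
  k=2: a=2, p=22, q=5

22/5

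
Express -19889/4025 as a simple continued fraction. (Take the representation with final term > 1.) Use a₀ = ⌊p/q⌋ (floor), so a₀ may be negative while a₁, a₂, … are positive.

[-5; 17, 18, 6, 2]

-19889 = -5*4025 + 236
4025 = 17*236 + 13
236 = 18*13 + 2
13 = 6*2 + 1
2 = 2*1 + 0  (stop)
So -19889/4025 = [-5; 17, 18, 6, 2].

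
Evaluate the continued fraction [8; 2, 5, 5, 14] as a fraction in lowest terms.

Fold from the inside: start with 14/1.
  5 + 1/14 = 71/14
  5 + 14/71 = 369/71
  2 + 71/369 = 809/369
  8 + 369/809 = 6841/809

6841/809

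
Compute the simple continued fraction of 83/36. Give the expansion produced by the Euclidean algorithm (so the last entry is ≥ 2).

83 = 2×36 + 11
36 = 3×11 + 3
11 = 3×3 + 2
3 = 1×2 + 1
2 = 2×1 + 0  (stop)
So 83/36 = [2; 3, 3, 1, 2].

[2; 3, 3, 1, 2]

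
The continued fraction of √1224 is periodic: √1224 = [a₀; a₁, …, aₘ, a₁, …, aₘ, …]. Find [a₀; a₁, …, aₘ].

[34; 1, 68]

a₀ = ⌊√1224⌋ = 34.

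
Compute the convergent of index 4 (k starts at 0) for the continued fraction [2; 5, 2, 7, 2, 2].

Using pₖ = aₖpₖ₋₁ + pₖ₋₂, qₖ = aₖqₖ₋₁ + qₖ₋₂ (with p₋₁=1, p₋₂=0, q₋₁=0, q₋₂=1):
  k=0: a=2, p=2, q=1
  k=1: a=5, p=11, q=5
  k=2: a=2, p=24, q=11
  k=3: a=7, p=179, q=82
  k=4: a=2, p=382, q=175

382/175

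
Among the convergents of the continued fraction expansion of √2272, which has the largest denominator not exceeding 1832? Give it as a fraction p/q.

√2272 = [47; 1, 1, 1, 94, …] (period length 4).
Convergents:
  p_0/q_0 = 47/1
  p_1/q_1 = 48/1
  p_2/q_2 = 95/2
  p_3/q_3 = 143/3
  p_4/q_4 = 13537/284
  p_5/q_5 = 13680/287
  p_6/q_6 = 27217/571
  p_7/q_7 = 40897/858
  p_8/q_8 = 3871535/81223
q_7 = 858 ≤ 1832 < 81223 = q_8, so the answer is 40897/858.

40897/858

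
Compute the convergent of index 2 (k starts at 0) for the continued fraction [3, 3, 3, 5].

Using pₖ = aₖpₖ₋₁ + pₖ₋₂, qₖ = aₖqₖ₋₁ + qₖ₋₂ (with p₋₁=1, p₋₂=0, q₋₁=0, q₋₂=1):
  k=0: a=3, p=3, q=1
  k=1: a=3, p=10, q=3
  k=2: a=3, p=33, q=10

33/10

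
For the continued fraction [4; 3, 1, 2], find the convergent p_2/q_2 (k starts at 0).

Using pₖ = aₖpₖ₋₁ + pₖ₋₂, qₖ = aₖqₖ₋₁ + qₖ₋₂ (with p₋₁=1, p₋₂=0, q₋₁=0, q₋₂=1):
  k=0: a=4, p=4, q=1
  k=1: a=3, p=13, q=3
  k=2: a=1, p=17, q=4

17/4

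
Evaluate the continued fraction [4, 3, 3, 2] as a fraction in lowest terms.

Using pₖ = aₖpₖ₋₁ + pₖ₋₂ and qₖ = aₖqₖ₋₁ + qₖ₋₂:
  k=0: a=4, p=4, q=1
  k=1: a=3, p=13, q=3
  k=2: a=3, p=43, q=10
  k=3: a=2, p=99, q=23

99/23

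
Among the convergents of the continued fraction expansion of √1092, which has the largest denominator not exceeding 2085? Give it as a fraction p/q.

√1092 = [33; 22, 66, …] (period length 2).
Convergents:
  p_0/q_0 = 33/1
  p_1/q_1 = 727/22
  p_2/q_2 = 48015/1453
  p_3/q_3 = 1057057/31988
q_2 = 1453 ≤ 2085 < 31988 = q_3, so the answer is 48015/1453.

48015/1453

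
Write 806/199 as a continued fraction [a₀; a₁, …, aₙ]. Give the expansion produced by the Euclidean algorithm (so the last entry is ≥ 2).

806 = 4×199 + 10
199 = 19×10 + 9
10 = 1×9 + 1
9 = 9×1 + 0  (stop)
So 806/199 = [4; 19, 1, 9].

[4; 19, 1, 9]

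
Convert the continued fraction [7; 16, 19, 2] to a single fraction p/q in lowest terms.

Using pₖ = aₖpₖ₋₁ + pₖ₋₂ and qₖ = aₖqₖ₋₁ + qₖ₋₂:
  k=0: a=7, p=7, q=1
  k=1: a=16, p=113, q=16
  k=2: a=19, p=2154, q=305
  k=3: a=2, p=4421, q=626

4421/626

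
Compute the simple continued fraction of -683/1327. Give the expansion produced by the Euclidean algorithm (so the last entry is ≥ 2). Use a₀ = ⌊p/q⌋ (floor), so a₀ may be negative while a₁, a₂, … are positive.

[-1; 2, 16, 1, 1, 19]

-683 = -1*1327 + 644
1327 = 2*644 + 39
644 = 16*39 + 20
39 = 1*20 + 19
20 = 1*19 + 1
19 = 19*1 + 0  (stop)
So -683/1327 = [-1; 2, 16, 1, 1, 19].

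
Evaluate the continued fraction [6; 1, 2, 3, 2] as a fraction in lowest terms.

Using pₖ = aₖpₖ₋₁ + pₖ₋₂ and qₖ = aₖqₖ₋₁ + qₖ₋₂:
  k=0: a=6, p=6, q=1
  k=1: a=1, p=7, q=1
  k=2: a=2, p=20, q=3
  k=3: a=3, p=67, q=10
  k=4: a=2, p=154, q=23

154/23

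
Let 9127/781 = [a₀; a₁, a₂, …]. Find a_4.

9127 = 11·781 + 536   →  a_0 = 11
781 = 1·536 + 245   →  a_1 = 1
536 = 2·245 + 46   →  a_2 = 2
245 = 5·46 + 15   →  a_3 = 5
46 = 3·15 + 1   →  a_4 = 3

3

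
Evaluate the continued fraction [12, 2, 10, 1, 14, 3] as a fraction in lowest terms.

13127/1052

Using pₖ = aₖpₖ₋₁ + pₖ₋₂ and qₖ = aₖqₖ₋₁ + qₖ₋₂:
  k=0: a=12, p=12, q=1
  k=1: a=2, p=25, q=2
  k=2: a=10, p=262, q=21
  k=3: a=1, p=287, q=23
  k=4: a=14, p=4280, q=343
  k=5: a=3, p=13127, q=1052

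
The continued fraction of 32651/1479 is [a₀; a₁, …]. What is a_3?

32651 = 22·1479 + 113   →  a_0 = 22
1479 = 13·113 + 10   →  a_1 = 13
113 = 11·10 + 3   →  a_2 = 11
10 = 3·3 + 1   →  a_3 = 3

3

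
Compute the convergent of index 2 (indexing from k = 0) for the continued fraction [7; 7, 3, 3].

157/22

Using pₖ = aₖpₖ₋₁ + pₖ₋₂, qₖ = aₖqₖ₋₁ + qₖ₋₂ (with p₋₁=1, p₋₂=0, q₋₁=0, q₋₂=1):
  k=0: a=7, p=7, q=1
  k=1: a=7, p=50, q=7
  k=2: a=3, p=157, q=22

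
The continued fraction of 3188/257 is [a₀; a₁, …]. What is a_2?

2

3188 = 12·257 + 104   →  a_0 = 12
257 = 2·104 + 49   →  a_1 = 2
104 = 2·49 + 6   →  a_2 = 2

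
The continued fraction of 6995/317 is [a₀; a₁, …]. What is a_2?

6995 = 22·317 + 21   →  a_0 = 22
317 = 15·21 + 2   →  a_1 = 15
21 = 10·2 + 1   →  a_2 = 10

10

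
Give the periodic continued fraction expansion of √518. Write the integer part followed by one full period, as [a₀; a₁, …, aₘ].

[22; 1, 3, 6, 3, 1, 44]

a₀ = ⌊√518⌋ = 22.
With m₀=0, d₀=1 and mₖ₊₁ = dₖaₖ − mₖ, dₖ₊₁ = (n − mₖ₊₁²)/dₖ, aₖ₊₁ = ⌊(a₀+mₖ₊₁)/dₖ₊₁⌋:
  k=1: m=22, d=34, a=1
  k=2: m=12, d=11, a=3
  k=3: m=21, d=7, a=6
  k=4: m=21, d=11, a=3
  k=5: m=12, d=34, a=1
  k=6: m=22, d=1, a=44
d=1 and a=2a₀=44 at k=6, so the next step gives (m, d) = (22, 34) again — its k=1 value — and the period has length 6.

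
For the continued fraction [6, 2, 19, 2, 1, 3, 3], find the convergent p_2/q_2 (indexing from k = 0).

253/39

Using pₖ = aₖpₖ₋₁ + pₖ₋₂, qₖ = aₖqₖ₋₁ + qₖ₋₂ (with p₋₁=1, p₋₂=0, q₋₁=0, q₋₂=1):
  k=0: a=6, p=6, q=1
  k=1: a=2, p=13, q=2
  k=2: a=19, p=253, q=39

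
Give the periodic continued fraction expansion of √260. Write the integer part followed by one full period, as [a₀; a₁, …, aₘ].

a₀ = ⌊√260⌋ = 16.
With m₀=0, d₀=1 and mₖ₊₁ = dₖaₖ − mₖ, dₖ₊₁ = (n − mₖ₊₁²)/dₖ, aₖ₊₁ = ⌊(a₀+mₖ₊₁)/dₖ₊₁⌋:
  k=1: m=16, d=4, a=8
  k=2: m=16, d=1, a=32
d=1 and a=2a₀=32 at k=2, so the next step gives (m, d) = (16, 4) again — its k=1 value — and the period has length 2.

[16; 8, 32]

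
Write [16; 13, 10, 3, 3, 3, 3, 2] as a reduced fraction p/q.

Fold from the inside: start with 2/1.
  3 + 1/2 = 7/2
  3 + 2/7 = 23/7
  3 + 7/23 = 76/23
  3 + 23/76 = 251/76
  10 + 76/251 = 2586/251
  13 + 251/2586 = 33869/2586
  16 + 2586/33869 = 544490/33869

544490/33869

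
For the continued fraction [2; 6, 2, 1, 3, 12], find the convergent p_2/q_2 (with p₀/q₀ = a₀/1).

Using pₖ = aₖpₖ₋₁ + pₖ₋₂, qₖ = aₖqₖ₋₁ + qₖ₋₂ (with p₋₁=1, p₋₂=0, q₋₁=0, q₋₂=1):
  k=0: a=2, p=2, q=1
  k=1: a=6, p=13, q=6
  k=2: a=2, p=28, q=13

28/13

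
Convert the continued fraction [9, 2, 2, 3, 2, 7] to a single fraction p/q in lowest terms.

2729/290

Using pₖ = aₖpₖ₋₁ + pₖ₋₂ and qₖ = aₖqₖ₋₁ + qₖ₋₂:
  k=0: a=9, p=9, q=1
  k=1: a=2, p=19, q=2
  k=2: a=2, p=47, q=5
  k=3: a=3, p=160, q=17
  k=4: a=2, p=367, q=39
  k=5: a=7, p=2729, q=290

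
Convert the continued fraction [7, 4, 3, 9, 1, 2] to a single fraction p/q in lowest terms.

2813/389

Fold from the inside: start with 2/1.
  1 + 1/2 = 3/2
  9 + 2/3 = 29/3
  3 + 3/29 = 90/29
  4 + 29/90 = 389/90
  7 + 90/389 = 2813/389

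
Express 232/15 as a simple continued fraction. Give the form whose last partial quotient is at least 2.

232 = 15*15 + 7
15 = 2*7 + 1
7 = 7*1 + 0  (stop)
So 232/15 = [15; 2, 7].

[15; 2, 7]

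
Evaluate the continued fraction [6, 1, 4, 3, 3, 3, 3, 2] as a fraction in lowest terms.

Fold from the inside: start with 2/1.
  3 + 1/2 = 7/2
  3 + 2/7 = 23/7
  3 + 7/23 = 76/23
  3 + 23/76 = 251/76
  4 + 76/251 = 1080/251
  1 + 251/1080 = 1331/1080
  6 + 1080/1331 = 9066/1331

9066/1331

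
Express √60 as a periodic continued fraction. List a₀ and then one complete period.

[7; 1, 2, 1, 14]

a₀ = ⌊√60⌋ = 7.
With m₀=0, d₀=1 and mₖ₊₁ = dₖaₖ − mₖ, dₖ₊₁ = (n − mₖ₊₁²)/dₖ, aₖ₊₁ = ⌊(a₀+mₖ₊₁)/dₖ₊₁⌋:
  k=1: m=7, d=11, a=1
  k=2: m=4, d=4, a=2
  k=3: m=4, d=11, a=1
  k=4: m=7, d=1, a=14
d=1 and a=2a₀=14 at k=4, so the next step gives (m, d) = (7, 11) again — its k=1 value — and the period has length 4.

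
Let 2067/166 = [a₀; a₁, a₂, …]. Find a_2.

4

2067 = 12·166 + 75   →  a_0 = 12
166 = 2·75 + 16   →  a_1 = 2
75 = 4·16 + 11   →  a_2 = 4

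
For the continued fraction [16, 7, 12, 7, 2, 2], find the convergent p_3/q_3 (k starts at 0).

9717/602

Using pₖ = aₖpₖ₋₁ + pₖ₋₂, qₖ = aₖqₖ₋₁ + qₖ₋₂ (with p₋₁=1, p₋₂=0, q₋₁=0, q₋₂=1):
  k=0: a=16, p=16, q=1
  k=1: a=7, p=113, q=7
  k=2: a=12, p=1372, q=85
  k=3: a=7, p=9717, q=602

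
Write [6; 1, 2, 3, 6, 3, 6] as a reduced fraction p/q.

8420/1257

Fold from the inside: start with 6/1.
  3 + 1/6 = 19/6
  6 + 6/19 = 120/19
  3 + 19/120 = 379/120
  2 + 120/379 = 878/379
  1 + 379/878 = 1257/878
  6 + 878/1257 = 8420/1257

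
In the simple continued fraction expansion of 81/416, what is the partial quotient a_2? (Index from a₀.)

81 = 0·416 + 81   →  a_0 = 0
416 = 5·81 + 11   →  a_1 = 5
81 = 7·11 + 4   →  a_2 = 7

7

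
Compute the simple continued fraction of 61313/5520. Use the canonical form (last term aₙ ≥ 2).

[11; 9, 3, 4, 6, 3, 2]

61313 = 11·5520 + 593
5520 = 9·593 + 183
593 = 3·183 + 44
183 = 4·44 + 7
44 = 6·7 + 2
7 = 3·2 + 1
2 = 2·1 + 0  (stop)
So 61313/5520 = [11; 9, 3, 4, 6, 3, 2].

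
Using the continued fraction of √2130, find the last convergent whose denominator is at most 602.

√2130 = [46; 6, 1, 1, 2, 1, 1, 6, 92, …] (period length 8).
Convergents:
  p_0/q_0 = 46/1
  p_1/q_1 = 277/6
  p_2/q_2 = 323/7
  p_3/q_3 = 600/13
  p_4/q_4 = 1523/33
  p_5/q_5 = 2123/46
  p_6/q_6 = 3646/79
  p_7/q_7 = 23999/520
  p_8/q_8 = 2211554/47919
q_7 = 520 ≤ 602 < 47919 = q_8, so the answer is 23999/520.

23999/520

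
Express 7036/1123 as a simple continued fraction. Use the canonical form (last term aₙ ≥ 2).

7036 = 6*1123 + 298
1123 = 3*298 + 229
298 = 1*229 + 69
229 = 3*69 + 22
69 = 3*22 + 3
22 = 7*3 + 1
3 = 3*1 + 0  (stop)
So 7036/1123 = [6; 3, 1, 3, 3, 7, 3].

[6; 3, 1, 3, 3, 7, 3]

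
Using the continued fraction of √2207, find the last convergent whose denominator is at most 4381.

205297/4370

√2207 = [46; 1, 45, 1, 92, …] (period length 4).
Convergents:
  p_0/q_0 = 46/1
  p_1/q_1 = 47/1
  p_2/q_2 = 2161/46
  p_3/q_3 = 2208/47
  p_4/q_4 = 205297/4370
  p_5/q_5 = 207505/4417
q_4 = 4370 ≤ 4381 < 4417 = q_5, so the answer is 205297/4370.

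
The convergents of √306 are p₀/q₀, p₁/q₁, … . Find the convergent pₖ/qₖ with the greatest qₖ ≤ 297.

√306 = [17; 2, 34, …] (period length 2).
Convergents:
  p_0/q_0 = 17/1
  p_1/q_1 = 35/2
  p_2/q_2 = 1207/69
  p_3/q_3 = 2449/140
  p_4/q_4 = 84473/4829
q_3 = 140 ≤ 297 < 4829 = q_4, so the answer is 2449/140.

2449/140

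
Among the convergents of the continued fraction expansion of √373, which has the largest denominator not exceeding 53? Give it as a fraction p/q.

√373 = [19; 3, 5, 5, 3, 38, …] (period length 5).
Convergents:
  p_0/q_0 = 19/1
  p_1/q_1 = 58/3
  p_2/q_2 = 309/16
  p_3/q_3 = 1603/83
q_2 = 16 ≤ 53 < 83 = q_3, so the answer is 309/16.

309/16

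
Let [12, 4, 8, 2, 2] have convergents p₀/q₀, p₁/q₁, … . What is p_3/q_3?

857/70

Using pₖ = aₖpₖ₋₁ + pₖ₋₂, qₖ = aₖqₖ₋₁ + qₖ₋₂ (with p₋₁=1, p₋₂=0, q₋₁=0, q₋₂=1):
  k=0: a=12, p=12, q=1
  k=1: a=4, p=49, q=4
  k=2: a=8, p=404, q=33
  k=3: a=2, p=857, q=70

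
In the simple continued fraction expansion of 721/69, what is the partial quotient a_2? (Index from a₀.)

721 = 10·69 + 31   →  a_0 = 10
69 = 2·31 + 7   →  a_1 = 2
31 = 4·7 + 3   →  a_2 = 4

4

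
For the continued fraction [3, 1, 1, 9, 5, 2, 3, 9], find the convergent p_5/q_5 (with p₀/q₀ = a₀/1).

751/213

Using pₖ = aₖpₖ₋₁ + pₖ₋₂, qₖ = aₖqₖ₋₁ + qₖ₋₂ (with p₋₁=1, p₋₂=0, q₋₁=0, q₋₂=1):
  k=0: a=3, p=3, q=1
  k=1: a=1, p=4, q=1
  k=2: a=1, p=7, q=2
  k=3: a=9, p=67, q=19
  k=4: a=5, p=342, q=97
  k=5: a=2, p=751, q=213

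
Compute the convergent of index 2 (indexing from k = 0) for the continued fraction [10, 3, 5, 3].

165/16

Using pₖ = aₖpₖ₋₁ + pₖ₋₂, qₖ = aₖqₖ₋₁ + qₖ₋₂ (with p₋₁=1, p₋₂=0, q₋₁=0, q₋₂=1):
  k=0: a=10, p=10, q=1
  k=1: a=3, p=31, q=3
  k=2: a=5, p=165, q=16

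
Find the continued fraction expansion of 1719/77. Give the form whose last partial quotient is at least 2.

[22; 3, 12, 2]

1719 = 22*77 + 25
77 = 3*25 + 2
25 = 12*2 + 1
2 = 2*1 + 0  (stop)
So 1719/77 = [22; 3, 12, 2].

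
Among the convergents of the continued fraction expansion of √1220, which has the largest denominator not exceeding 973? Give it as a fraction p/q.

33706/965

√1220 = [34; 1, 12, 1, 68, …] (period length 4).
Convergents:
  p_0/q_0 = 34/1
  p_1/q_1 = 35/1
  p_2/q_2 = 454/13
  p_3/q_3 = 489/14
  p_4/q_4 = 33706/965
  p_5/q_5 = 34195/979
q_4 = 965 ≤ 973 < 979 = q_5, so the answer is 33706/965.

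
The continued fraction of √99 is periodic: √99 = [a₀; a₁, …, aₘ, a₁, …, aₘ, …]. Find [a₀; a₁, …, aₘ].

a₀ = ⌊√99⌋ = 9.
With m₀=0, d₀=1 and mₖ₊₁ = dₖaₖ − mₖ, dₖ₊₁ = (n − mₖ₊₁²)/dₖ, aₖ₊₁ = ⌊(a₀+mₖ₊₁)/dₖ₊₁⌋:
  k=1: m=9, d=18, a=1
  k=2: m=9, d=1, a=18
d=1 and a=2a₀=18 at k=2, so the next step gives (m, d) = (9, 18) again — its k=1 value — and the period has length 2.

[9; 1, 18]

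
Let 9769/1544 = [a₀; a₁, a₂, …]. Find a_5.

9769 = 6·1544 + 505   →  a_0 = 6
1544 = 3·505 + 29   →  a_1 = 3
505 = 17·29 + 12   →  a_2 = 17
29 = 2·12 + 5   →  a_3 = 2
12 = 2·5 + 2   →  a_4 = 2
5 = 2·2 + 1   →  a_5 = 2

2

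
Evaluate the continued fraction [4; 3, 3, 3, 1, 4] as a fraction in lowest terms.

Using pₖ = aₖpₖ₋₁ + pₖ₋₂ and qₖ = aₖqₖ₋₁ + qₖ₋₂:
  k=0: a=4, p=4, q=1
  k=1: a=3, p=13, q=3
  k=2: a=3, p=43, q=10
  k=3: a=3, p=142, q=33
  k=4: a=1, p=185, q=43
  k=5: a=4, p=882, q=205

882/205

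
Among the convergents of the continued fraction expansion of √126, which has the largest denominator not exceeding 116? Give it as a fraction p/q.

449/40

√126 = [11; 4, 2, 4, 22, …] (period length 4).
Convergents:
  p_0/q_0 = 11/1
  p_1/q_1 = 45/4
  p_2/q_2 = 101/9
  p_3/q_3 = 449/40
  p_4/q_4 = 9979/889
q_3 = 40 ≤ 116 < 889 = q_4, so the answer is 449/40.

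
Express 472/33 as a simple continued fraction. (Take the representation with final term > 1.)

472 = 14·33 + 10
33 = 3·10 + 3
10 = 3·3 + 1
3 = 3·1 + 0  (stop)
So 472/33 = [14; 3, 3, 3].

[14; 3, 3, 3]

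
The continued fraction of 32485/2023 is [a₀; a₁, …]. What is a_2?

32485 = 16·2023 + 117   →  a_0 = 16
2023 = 17·117 + 34   →  a_1 = 17
117 = 3·34 + 15   →  a_2 = 3

3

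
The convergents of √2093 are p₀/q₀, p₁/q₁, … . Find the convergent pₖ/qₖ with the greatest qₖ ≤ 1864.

√2093 = [45; 1, 2, 1, 90, …] (period length 4).
Convergents:
  p_0/q_0 = 45/1
  p_1/q_1 = 46/1
  p_2/q_2 = 137/3
  p_3/q_3 = 183/4
  p_4/q_4 = 16607/363
  p_5/q_5 = 16790/367
  p_6/q_6 = 50187/1097
  p_7/q_7 = 66977/1464
  p_8/q_8 = 6078117/132857
q_7 = 1464 ≤ 1864 < 132857 = q_8, so the answer is 66977/1464.

66977/1464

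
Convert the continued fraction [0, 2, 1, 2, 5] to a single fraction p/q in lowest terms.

16/43

Using pₖ = aₖpₖ₋₁ + pₖ₋₂ and qₖ = aₖqₖ₋₁ + qₖ₋₂:
  k=0: a=0, p=0, q=1
  k=1: a=2, p=1, q=2
  k=2: a=1, p=1, q=3
  k=3: a=2, p=3, q=8
  k=4: a=5, p=16, q=43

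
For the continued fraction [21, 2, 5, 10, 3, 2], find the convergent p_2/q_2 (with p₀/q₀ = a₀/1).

Using pₖ = aₖpₖ₋₁ + pₖ₋₂, qₖ = aₖqₖ₋₁ + qₖ₋₂ (with p₋₁=1, p₋₂=0, q₋₁=0, q₋₂=1):
  k=0: a=21, p=21, q=1
  k=1: a=2, p=43, q=2
  k=2: a=5, p=236, q=11

236/11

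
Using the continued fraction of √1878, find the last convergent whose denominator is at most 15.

130/3

√1878 = [43; 2, 1, 42, 1, 2, 86, …] (period length 6).
Convergents:
  p_0/q_0 = 43/1
  p_1/q_1 = 87/2
  p_2/q_2 = 130/3
  p_3/q_3 = 5547/128
q_2 = 3 ≤ 15 < 128 = q_3, so the answer is 130/3.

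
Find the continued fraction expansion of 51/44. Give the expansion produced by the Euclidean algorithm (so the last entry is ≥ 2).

51 = 1*44 + 7
44 = 6*7 + 2
7 = 3*2 + 1
2 = 2*1 + 0  (stop)
So 51/44 = [1; 6, 3, 2].

[1; 6, 3, 2]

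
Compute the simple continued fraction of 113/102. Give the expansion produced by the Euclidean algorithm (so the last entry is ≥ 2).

113 = 1×102 + 11
102 = 9×11 + 3
11 = 3×3 + 2
3 = 1×2 + 1
2 = 2×1 + 0  (stop)
So 113/102 = [1; 9, 3, 1, 2].

[1; 9, 3, 1, 2]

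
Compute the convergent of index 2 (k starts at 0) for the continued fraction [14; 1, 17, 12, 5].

Using pₖ = aₖpₖ₋₁ + pₖ₋₂, qₖ = aₖqₖ₋₁ + qₖ₋₂ (with p₋₁=1, p₋₂=0, q₋₁=0, q₋₂=1):
  k=0: a=14, p=14, q=1
  k=1: a=1, p=15, q=1
  k=2: a=17, p=269, q=18

269/18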